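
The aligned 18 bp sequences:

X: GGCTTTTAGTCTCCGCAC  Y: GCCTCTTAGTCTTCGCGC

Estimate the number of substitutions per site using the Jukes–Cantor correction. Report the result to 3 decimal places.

0.264

The sequences differ at 4 of 18 sites (2, 5, 13, 17), so p = 4/18 ≈ 0.222222.
d = −(3/4) ln(1 − 4p/3) = −0.75 ln(1 − 0.296296) = −0.75 ln(0.703704)
  = −0.75 × (-0.351397) = 0.263548 substitutions/site.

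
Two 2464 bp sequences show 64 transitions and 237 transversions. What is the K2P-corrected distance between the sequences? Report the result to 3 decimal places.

P = 64/2464 ≈ 0.025974 and Q = 237/2464 ≈ 0.096185.
Under the Kimura two-parameter model, d = −½ ln(1 − 2P − Q) − ¼ ln(1 − 2Q).
1 − 2P − Q = 0.851867, giving −½ ln(0.851867) = 0.080162.
1 − 2Q = 0.80763, giving −¼ ln(0.80763) = 0.053413.
d = 0.080162 + 0.053413 = 0.133575.

0.134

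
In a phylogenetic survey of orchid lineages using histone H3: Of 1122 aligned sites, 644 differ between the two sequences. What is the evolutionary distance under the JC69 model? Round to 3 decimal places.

1.087

p = 644/1122 ≈ 0.573975.
d = −(3/4) ln(1 − 4p/3) = −0.75 ln(1 − 0.7653) = −0.75 ln(0.2347)
  = −0.75 × (-1.449447) = 1.087085 substitutions/site.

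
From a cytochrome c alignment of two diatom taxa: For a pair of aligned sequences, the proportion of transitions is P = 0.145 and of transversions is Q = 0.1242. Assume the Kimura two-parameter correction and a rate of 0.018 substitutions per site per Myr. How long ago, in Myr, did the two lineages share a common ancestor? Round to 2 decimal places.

Under the Kimura two-parameter model, d = −½ ln(1 − 2P − Q) − ¼ ln(1 − 2Q).
1 − 2P − Q = 0.5858, giving −½ ln(0.5858) = 0.267388.
1 − 2Q = 0.7516, giving −¼ ln(0.7516) = 0.071388.
d = 0.267388 + 0.071388 = 0.338776.
Under a molecular clock d = 2μt, so t = d/(2μ) = 0.338776 / (2 × 0.018) = 9.41 Myr.

9.41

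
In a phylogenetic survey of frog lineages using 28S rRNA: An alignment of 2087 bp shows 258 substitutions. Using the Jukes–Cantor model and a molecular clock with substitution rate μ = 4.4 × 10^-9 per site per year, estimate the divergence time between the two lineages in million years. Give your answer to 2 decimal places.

15.35

p = 258/2087 ≈ 0.123622.
d = −(3/4) ln(1 − 4p/3) = −0.75 ln(1 − 0.164829) = −0.75 ln(0.835171)
  = −0.75 × (-0.180119) = 0.135089 substitutions/site.
Under a molecular clock d = 2μt, so t = d/(2μ) = 0.135089 / (2 × 4.4 × 10^-9) = 15.35 million years.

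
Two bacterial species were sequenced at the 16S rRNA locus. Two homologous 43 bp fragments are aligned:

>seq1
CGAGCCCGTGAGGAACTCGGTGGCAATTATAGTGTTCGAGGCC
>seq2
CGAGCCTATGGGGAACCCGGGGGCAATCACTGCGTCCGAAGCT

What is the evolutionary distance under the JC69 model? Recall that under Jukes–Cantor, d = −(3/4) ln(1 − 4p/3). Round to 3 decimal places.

The sequences differ at 12 of 43 sites, so p = 12/43 ≈ 0.27907.
d = −(3/4) ln(1 − 4p/3) = −0.75 ln(1 − 0.372093) = −0.75 ln(0.627907)
  = −0.75 × (-0.465363) = 0.349022 substitutions/site.

0.349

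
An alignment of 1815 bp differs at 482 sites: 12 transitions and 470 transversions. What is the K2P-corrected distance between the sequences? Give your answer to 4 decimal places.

P = 12/1815 ≈ 0.006612 and Q = 470/1815 ≈ 0.258953.
Under the Kimura two-parameter model, d = −½ ln(1 − 2P − Q) − ¼ ln(1 − 2Q).
1 − 2P − Q = 0.727823, giving −½ ln(0.727823) = 0.158849.
1 − 2Q = 0.482094, giving −¼ ln(0.482094) = 0.182404.
d = 0.158849 + 0.182404 = 0.341253.

0.3413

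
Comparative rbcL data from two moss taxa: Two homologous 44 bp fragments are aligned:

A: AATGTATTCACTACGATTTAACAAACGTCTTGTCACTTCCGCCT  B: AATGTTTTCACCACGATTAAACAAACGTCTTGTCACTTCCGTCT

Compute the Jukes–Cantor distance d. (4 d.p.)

The sequences differ at 4 of 44 sites (6, 12, 19, 42), so p = 4/44 ≈ 0.090909.
d = −(3/4) ln(1 − 4p/3) = −0.75 ln(1 − 0.121212) = −0.75 ln(0.878788)
  = −0.75 × (-0.129212) = 0.096909 substitutions/site.

0.0969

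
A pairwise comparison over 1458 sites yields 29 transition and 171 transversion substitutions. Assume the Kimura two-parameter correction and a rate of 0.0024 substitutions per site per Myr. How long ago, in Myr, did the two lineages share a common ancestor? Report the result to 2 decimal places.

P = 29/1458 ≈ 0.01989 and Q = 171/1458 ≈ 0.117284.
Under the Kimura two-parameter model, d = −½ ln(1 − 2P − Q) − ¼ ln(1 − 2Q).
1 − 2P − Q = 0.842936, giving −½ ln(0.842936) = 0.085432.
1 − 2Q = 0.765432, giving −¼ ln(0.765432) = 0.066829.
d = 0.085432 + 0.066829 = 0.152261.
Under a molecular clock d = 2μt, so t = d/(2μ) = 0.152261 / (2 × 0.0024) = 31.72 Myr.

31.72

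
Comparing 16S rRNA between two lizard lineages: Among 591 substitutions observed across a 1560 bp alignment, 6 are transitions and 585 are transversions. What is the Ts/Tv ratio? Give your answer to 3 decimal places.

0.010

R = 6/585 = 0.010256… ≈ 0.010 (to 3 d.p.).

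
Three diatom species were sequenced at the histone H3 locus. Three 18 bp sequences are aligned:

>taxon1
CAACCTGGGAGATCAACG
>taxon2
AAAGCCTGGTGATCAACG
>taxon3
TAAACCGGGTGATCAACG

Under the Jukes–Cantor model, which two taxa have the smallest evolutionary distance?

taxon2 and taxon3

taxon1–taxon2: 5/18 differ, p = 0.278, d = 0.347.
taxon1–taxon3: 4/18 differ, p = 0.222, d = 0.264.
taxon2–taxon3: 3/18 differ, p = 0.167, d = 0.188.
The smallest distance is between taxon2 and taxon3.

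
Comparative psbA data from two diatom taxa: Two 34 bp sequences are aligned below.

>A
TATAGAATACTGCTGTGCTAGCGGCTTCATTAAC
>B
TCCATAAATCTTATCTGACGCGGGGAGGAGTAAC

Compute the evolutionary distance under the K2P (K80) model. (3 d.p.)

Of 34 sites, 3 differences are transitions and 15 are transversions, so P = 3/34 ≈ 0.088235 and Q = 15/34 ≈ 0.441176.
Under the Kimura two-parameter model, d = −½ ln(1 − 2P − Q) − ¼ ln(1 − 2Q).
1 − 2P − Q = 0.382354, giving −½ ln(0.382354) = 0.480704.
1 − 2Q = 0.117648, giving −¼ ln(0.117648) = 0.535015.
d = 0.480704 + 0.535015 = 1.015719.

1.016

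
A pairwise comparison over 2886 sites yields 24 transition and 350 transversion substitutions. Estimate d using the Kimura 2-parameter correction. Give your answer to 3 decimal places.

0.144

P = 24/2886 ≈ 0.008316 and Q = 350/2886 ≈ 0.121275.
Under the Kimura two-parameter model, d = −½ ln(1 − 2P − Q) − ¼ ln(1 − 2Q).
1 − 2P − Q = 0.862093, giving −½ ln(0.862093) = 0.074196.
1 − 2Q = 0.75745, giving −¼ ln(0.75745) = 0.069449.
d = 0.074196 + 0.069449 = 0.143645.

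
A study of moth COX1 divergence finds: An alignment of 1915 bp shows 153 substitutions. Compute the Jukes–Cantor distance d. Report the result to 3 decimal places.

p = 153/1915 ≈ 0.079896.
d = −(3/4) ln(1 − 4p/3) = −0.75 ln(1 − 0.106528) = −0.75 ln(0.893472)
  = −0.75 × (-0.112640) = 0.084480 substitutions/site.

0.084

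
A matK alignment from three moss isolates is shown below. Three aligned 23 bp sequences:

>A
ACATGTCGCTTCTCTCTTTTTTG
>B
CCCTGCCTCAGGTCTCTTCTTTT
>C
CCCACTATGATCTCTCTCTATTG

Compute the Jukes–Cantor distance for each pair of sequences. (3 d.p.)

d(A,B) = 0.553, d(A,C) = 0.650, d(B,C) = 0.761

A–B: 9/23 sites differ → p ≈ 0.391304, d = −0.75 ln(1 − 0.521739) = 0.553199 ≈ 0.553.
A–C: 10/23 sites differ → p ≈ 0.434783, d = −0.75 ln(1 − 0.579711) = 0.650110 ≈ 0.650.
B–C: 11/23 sites differ → p ≈ 0.478261, d = −0.75 ln(1 − 0.637681) = 0.761423 ≈ 0.761.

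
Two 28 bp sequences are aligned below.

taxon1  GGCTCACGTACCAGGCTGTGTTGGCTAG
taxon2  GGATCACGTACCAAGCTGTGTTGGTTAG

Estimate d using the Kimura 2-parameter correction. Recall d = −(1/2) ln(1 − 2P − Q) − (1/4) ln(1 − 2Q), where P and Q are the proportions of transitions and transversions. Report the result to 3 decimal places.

Of 28 sites, 2 differences are transitions and 1 are transversions, so P = 2/28 ≈ 0.071429 and Q = 1/28 ≈ 0.035714.
Under the Kimura two-parameter model, d = −½ ln(1 − 2P − Q) − ¼ ln(1 − 2Q).
1 − 2P − Q = 0.821428, giving −½ ln(0.821428) = 0.098355.
1 − 2Q = 0.928572, giving −¼ ln(0.928572) = 0.018527.
d = 0.098355 + 0.018527 = 0.116882.

0.117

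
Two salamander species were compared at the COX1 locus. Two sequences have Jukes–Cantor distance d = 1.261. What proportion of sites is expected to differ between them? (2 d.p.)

p = (3/4)(1 − e^(−4d/3)) = 0.75 × (1 − e^(-1.681333)) = 0.75 × (1 − 0.186126) = 0.610406.

0.61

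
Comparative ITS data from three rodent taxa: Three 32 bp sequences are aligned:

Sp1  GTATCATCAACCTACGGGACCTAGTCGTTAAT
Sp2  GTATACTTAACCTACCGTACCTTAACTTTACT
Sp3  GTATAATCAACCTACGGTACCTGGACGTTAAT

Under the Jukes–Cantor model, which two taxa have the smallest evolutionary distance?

Sp1–Sp2: 10/32 differ, p = 0.313, d = 0.404.
Sp1–Sp3: 4/32 differ, p = 0.125, d = 0.137.
Sp2–Sp3: 7/32 differ, p = 0.219, d = 0.259.
The smallest distance is between Sp1 and Sp3.

Sp1 and Sp3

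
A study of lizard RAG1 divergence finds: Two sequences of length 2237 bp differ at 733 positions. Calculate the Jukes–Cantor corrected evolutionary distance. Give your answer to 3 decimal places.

p = 733/2237 ≈ 0.327671.
d = −(3/4) ln(1 − 4p/3) = −0.75 ln(1 − 0.436895) = −0.75 ln(0.563105)
  = −0.75 × (-0.574289) = 0.430717 substitutions/site.

0.431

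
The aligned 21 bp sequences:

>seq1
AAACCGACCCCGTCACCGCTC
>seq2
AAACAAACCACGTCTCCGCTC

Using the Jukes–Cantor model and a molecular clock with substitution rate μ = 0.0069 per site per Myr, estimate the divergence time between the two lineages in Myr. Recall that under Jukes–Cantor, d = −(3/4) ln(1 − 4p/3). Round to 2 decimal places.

15.92

The sequences differ at 4 of 21 sites (5, 6, 10, 15), so p = 4/21 ≈ 0.190476.
d = −(3/4) ln(1 − 4p/3) = −0.75 ln(1 − 0.253968) = −0.75 ln(0.746032)
  = −0.75 × (-0.292987) = 0.219740 substitutions/site.
Under a molecular clock d = 2μt, so t = d/(2μ) = 0.219740 / (2 × 0.0069) = 15.92 Myr.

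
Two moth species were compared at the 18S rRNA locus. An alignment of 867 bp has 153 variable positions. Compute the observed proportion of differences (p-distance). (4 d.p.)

0.1765

p = 153/867 = 0.176470… ≈ 0.1765 (to 4 d.p.).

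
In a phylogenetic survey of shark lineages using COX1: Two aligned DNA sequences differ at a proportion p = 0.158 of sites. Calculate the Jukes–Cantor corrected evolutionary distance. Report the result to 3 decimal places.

0.177

d = −(3/4) ln(1 − 4p/3) = −0.75 ln(1 − 0.210667) = −0.75 ln(0.789333)
  = −0.75 × (-0.236567) = 0.177425 substitutions/site.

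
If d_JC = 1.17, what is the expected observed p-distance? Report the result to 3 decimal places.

0.592

p = (3/4)(1 − e^(−4d/3)) = 0.75 × (1 − e^(-1.56)) = 0.75 × (1 − 0.210136) = 0.592398.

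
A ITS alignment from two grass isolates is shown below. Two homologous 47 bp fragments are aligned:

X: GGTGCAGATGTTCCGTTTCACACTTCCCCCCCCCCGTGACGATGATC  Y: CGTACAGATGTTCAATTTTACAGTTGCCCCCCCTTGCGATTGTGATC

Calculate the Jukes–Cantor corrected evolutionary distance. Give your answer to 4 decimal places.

The sequences differ at 13 of 47 sites, so p = 13/47 ≈ 0.276596.
d = −(3/4) ln(1 − 4p/3) = −0.75 ln(1 − 0.368795) = −0.75 ln(0.631205)
  = −0.75 × (-0.460125) = 0.345094 substitutions/site.

0.3451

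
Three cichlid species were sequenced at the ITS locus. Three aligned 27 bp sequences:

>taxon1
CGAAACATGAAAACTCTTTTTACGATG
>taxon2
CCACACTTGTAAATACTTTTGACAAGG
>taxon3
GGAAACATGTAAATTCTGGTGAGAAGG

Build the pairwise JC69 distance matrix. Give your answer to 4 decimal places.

taxon1–taxon2: 9/27 sites differ → p ≈ 0.333333, d = −0.75 ln(1 − 0.444444) = 0.440839 ≈ 0.4408.
taxon1–taxon3: 9/27 sites differ → p ≈ 0.333333, d = −0.75 ln(1 − 0.444444) = 0.440839 ≈ 0.4408.
taxon2–taxon3: 8/27 sites differ → p ≈ 0.296296, d = −0.75 ln(1 − 0.395061) = 0.376971 ≈ 0.3770.

d(taxon1,taxon2) = 0.4408, d(taxon1,taxon3) = 0.4408, d(taxon2,taxon3) = 0.3770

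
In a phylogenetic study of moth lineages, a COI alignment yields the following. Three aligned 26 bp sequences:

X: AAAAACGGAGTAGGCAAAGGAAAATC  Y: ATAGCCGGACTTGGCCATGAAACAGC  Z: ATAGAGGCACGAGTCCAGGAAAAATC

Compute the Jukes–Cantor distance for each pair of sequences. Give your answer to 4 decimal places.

d(X,Y) = 0.5393, d(X,Z) = 0.5393, d(Y,Z) = 0.4643

X–Y: 10/26 sites differ → p ≈ 0.384615, d = −0.75 ln(1 − 0.51282) = 0.539341 ≈ 0.5393.
X–Z: 10/26 sites differ → p ≈ 0.384615, d = −0.75 ln(1 − 0.51282) = 0.539341 ≈ 0.5393.
Y–Z: 9/26 sites differ → p ≈ 0.346154, d = −0.75 ln(1 − 0.461539) = 0.464280 ≈ 0.4643.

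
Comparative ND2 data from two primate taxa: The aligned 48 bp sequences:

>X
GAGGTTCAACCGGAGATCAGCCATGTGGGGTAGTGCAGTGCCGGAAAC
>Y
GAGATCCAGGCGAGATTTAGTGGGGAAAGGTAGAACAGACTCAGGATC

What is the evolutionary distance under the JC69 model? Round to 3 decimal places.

The sequences differ at 24 of 48 sites, so p = 24/48 = 0.5.
d = −(3/4) ln(1 − 4p/3) = −0.75 ln(1 − 0.666667) = −0.75 ln(0.333333)
  = −0.75 × (-1.098613) = 0.823960 substitutions/site.

0.824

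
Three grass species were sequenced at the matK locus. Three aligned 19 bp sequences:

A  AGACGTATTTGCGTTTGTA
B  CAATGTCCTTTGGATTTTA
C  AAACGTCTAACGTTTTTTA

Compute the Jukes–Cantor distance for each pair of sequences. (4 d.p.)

d(A,B) = 0.7489, d(A,C) = 0.6181, d(B,C) = 0.6181

A–B: 9/19 sites differ → p ≈ 0.473684, d = −0.75 ln(1 − 0.631579) = 0.748897 ≈ 0.7489.
A–C: 8/19 sites differ → p ≈ 0.421053, d = −0.75 ln(1 − 0.561404) = 0.618132 ≈ 0.6181.
B–C: 8/19 sites differ → p ≈ 0.421053, d = −0.75 ln(1 − 0.561404) = 0.618132 ≈ 0.6181.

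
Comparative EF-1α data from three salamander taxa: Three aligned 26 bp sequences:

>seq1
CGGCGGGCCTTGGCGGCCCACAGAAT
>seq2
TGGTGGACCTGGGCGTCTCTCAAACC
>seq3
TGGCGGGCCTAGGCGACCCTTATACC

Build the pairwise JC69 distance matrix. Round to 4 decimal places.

seq1–seq2: 10/26 sites differ → p ≈ 0.384615, d = −0.75 ln(1 − 0.51282) = 0.539341 ≈ 0.5393.
seq1–seq3: 8/26 sites differ → p ≈ 0.307692, d = −0.75 ln(1 − 0.410256) = 0.396050 ≈ 0.3961.
seq2–seq3: 7/26 sites differ → p ≈ 0.269231, d = −0.75 ln(1 − 0.358975) = 0.333515 ≈ 0.3335.

d(seq1,seq2) = 0.5393, d(seq1,seq3) = 0.3961, d(seq2,seq3) = 0.3335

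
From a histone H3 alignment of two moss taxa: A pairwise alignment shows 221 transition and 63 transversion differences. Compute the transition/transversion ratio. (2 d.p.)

R = 221/63 = 3.507936… ≈ 3.51 (to 2 d.p.).

3.51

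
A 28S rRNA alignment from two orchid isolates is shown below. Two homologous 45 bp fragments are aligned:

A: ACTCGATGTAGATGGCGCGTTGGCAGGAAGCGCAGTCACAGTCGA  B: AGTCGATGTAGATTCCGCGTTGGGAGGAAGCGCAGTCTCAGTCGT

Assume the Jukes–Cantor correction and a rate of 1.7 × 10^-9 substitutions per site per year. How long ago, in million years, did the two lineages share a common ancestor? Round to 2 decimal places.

The sequences differ at 6 of 45 sites (2, 14, 15, 24, 38, 45), so p = 6/45 ≈ 0.133333.
d = −(3/4) ln(1 − 4p/3) = −0.75 ln(1 − 0.177777) = −0.75 ln(0.822223)
  = −0.75 × (-0.195744) = 0.146808 substitutions/site.
Under a molecular clock d = 2μt, so t = d/(2μ) = 0.146808 / (2 × 1.7 × 10^-9) = 43.18 million years.

43.18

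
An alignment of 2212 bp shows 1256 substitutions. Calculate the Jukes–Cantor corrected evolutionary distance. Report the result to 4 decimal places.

1.0613

p = 1256/2212 ≈ 0.567812.
d = −(3/4) ln(1 − 4p/3) = −0.75 ln(1 − 0.757083) = −0.75 ln(0.242917)
  = −0.75 × (-1.415035) = 1.061276 substitutions/site.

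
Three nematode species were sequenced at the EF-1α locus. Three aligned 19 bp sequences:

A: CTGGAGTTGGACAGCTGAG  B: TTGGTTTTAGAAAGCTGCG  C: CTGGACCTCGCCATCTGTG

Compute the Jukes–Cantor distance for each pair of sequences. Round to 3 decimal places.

A–B: 6/19 sites differ → p ≈ 0.315789, d = −0.75 ln(1 − 0.421052) = 0.409907 ≈ 0.410.
A–C: 6/19 sites differ → p ≈ 0.315789, d = −0.75 ln(1 − 0.421052) = 0.409907 ≈ 0.410.
B–C: 9/19 sites differ → p ≈ 0.473684, d = −0.75 ln(1 − 0.631579) = 0.748897 ≈ 0.749.

d(A,B) = 0.410, d(A,C) = 0.410, d(B,C) = 0.749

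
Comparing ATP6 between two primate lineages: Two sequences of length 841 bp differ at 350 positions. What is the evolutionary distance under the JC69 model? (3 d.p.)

0.607

p = 350/841 ≈ 0.416171.
d = −(3/4) ln(1 − 4p/3) = −0.75 ln(1 − 0.554895) = −0.75 ln(0.445105)
  = −0.75 × (-0.809445) = 0.607084 substitutions/site.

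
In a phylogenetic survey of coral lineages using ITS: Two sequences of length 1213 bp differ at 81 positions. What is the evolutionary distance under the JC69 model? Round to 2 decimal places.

0.07

p = 81/1213 ≈ 0.066777.
d = −(3/4) ln(1 − 4p/3) = −0.75 ln(1 − 0.089036) = −0.75 ln(0.910964)
  = −0.75 × (-0.093252) = 0.069939 substitutions/site.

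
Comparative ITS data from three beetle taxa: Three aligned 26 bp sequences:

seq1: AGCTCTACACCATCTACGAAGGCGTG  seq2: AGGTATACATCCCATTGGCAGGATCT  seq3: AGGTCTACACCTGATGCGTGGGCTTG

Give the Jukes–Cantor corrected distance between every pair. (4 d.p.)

d(seq1,seq2) = 0.8240, d(seq1,seq3) = 0.3961, d(seq2,seq3) = 0.6228

seq1–seq2: 13/26 sites differ → p = 0.5, d = −0.75 ln(1 − 0.666667) = 0.823960 ≈ 0.8240.
seq1–seq3: 8/26 sites differ → p ≈ 0.307692, d = −0.75 ln(1 − 0.410256) = 0.396050 ≈ 0.3961.
seq2–seq3: 11/26 sites differ → p ≈ 0.423077, d = −0.75 ln(1 − 0.564103) = 0.622762 ≈ 0.6228.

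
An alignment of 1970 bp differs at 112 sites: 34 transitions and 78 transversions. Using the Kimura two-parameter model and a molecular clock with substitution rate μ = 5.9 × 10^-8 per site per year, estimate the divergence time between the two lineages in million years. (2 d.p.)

P = 34/1970 ≈ 0.017259 and Q = 78/1970 ≈ 0.039594.
Under the Kimura two-parameter model, d = −½ ln(1 − 2P − Q) − ¼ ln(1 − 2Q).
1 − 2P − Q = 0.925888, giving −½ ln(0.925888) = 0.038501.
1 − 2Q = 0.920812, giving −¼ ln(0.920812) = 0.020625.
d = 0.038501 + 0.020625 = 0.059126.
Under a molecular clock d = 2μt, so t = d/(2μ) = 0.059126 / (2 × 5.9 × 10^-8) = 0.50 million years.

0.50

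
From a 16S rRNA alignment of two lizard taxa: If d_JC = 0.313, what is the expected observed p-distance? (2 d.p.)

p = (3/4)(1 − e^(−4d/3)) = 0.75 × (1 − e^(-0.417333)) = 0.75 × (1 − 0.658802) = 0.255899.

0.26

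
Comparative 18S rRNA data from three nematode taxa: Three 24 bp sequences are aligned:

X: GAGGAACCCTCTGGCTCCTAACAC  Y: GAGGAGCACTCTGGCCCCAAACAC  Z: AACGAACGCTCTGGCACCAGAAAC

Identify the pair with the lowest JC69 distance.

X–Y: 4/24 differ, p = 0.167, d = 0.188.
X–Z: 7/24 differ, p = 0.292, d = 0.369.
Y–Z: 7/24 differ, p = 0.292, d = 0.369.
The smallest distance is between X and Y.

X and Y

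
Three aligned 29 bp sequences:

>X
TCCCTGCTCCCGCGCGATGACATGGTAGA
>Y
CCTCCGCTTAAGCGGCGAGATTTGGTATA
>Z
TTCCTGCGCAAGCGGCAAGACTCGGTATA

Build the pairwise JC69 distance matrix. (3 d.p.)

X–Y: 13/29 sites differ → p ≈ 0.448276, d = −0.75 ln(1 − 0.597701) = 0.682920 ≈ 0.683.
X–Z: 10/29 sites differ → p ≈ 0.344828, d = −0.75 ln(1 − 0.459771) = 0.461822 ≈ 0.462.
Y–Z: 9/29 sites differ → p ≈ 0.310345, d = −0.75 ln(1 − 0.413793) = 0.400562 ≈ 0.401.

d(X,Y) = 0.683, d(X,Z) = 0.462, d(Y,Z) = 0.401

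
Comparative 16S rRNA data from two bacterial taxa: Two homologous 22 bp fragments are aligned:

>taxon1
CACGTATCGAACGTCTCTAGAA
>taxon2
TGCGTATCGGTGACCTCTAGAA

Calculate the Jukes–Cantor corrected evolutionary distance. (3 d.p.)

0.414

The sequences differ at 7 of 22 sites (1, 2, 10, 11, 12, 13, 14), so p = 7/22 ≈ 0.318182.
d = −(3/4) ln(1 − 4p/3) = −0.75 ln(1 − 0.424243) = −0.75 ln(0.575757)
  = −0.75 × (-0.552070) = 0.414053 substitutions/site.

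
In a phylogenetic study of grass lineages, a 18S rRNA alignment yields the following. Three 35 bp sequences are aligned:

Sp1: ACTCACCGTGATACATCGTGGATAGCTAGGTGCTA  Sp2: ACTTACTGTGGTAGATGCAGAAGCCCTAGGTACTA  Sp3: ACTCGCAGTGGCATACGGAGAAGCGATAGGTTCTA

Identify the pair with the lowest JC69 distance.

Sp2 and Sp3

Sp1–Sp2: 12/35 differ, p = 0.343, d = 0.458.
Sp1–Sp3: 13/35 differ, p = 0.371, d = 0.513.
Sp2–Sp3: 10/35 differ, p = 0.286, d = 0.360.
The smallest distance is between Sp2 and Sp3.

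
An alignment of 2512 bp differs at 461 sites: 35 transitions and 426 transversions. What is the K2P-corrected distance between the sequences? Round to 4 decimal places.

P = 35/2512 ≈ 0.013933 and Q = 426/2512 ≈ 0.169586.
Under the Kimura two-parameter model, d = −½ ln(1 − 2P − Q) − ¼ ln(1 − 2Q).
1 − 2P − Q = 0.802548, giving −½ ln(0.802548) = 0.109982.
1 − 2Q = 0.660828, giving −¼ ln(0.660828) = 0.103565.
d = 0.109982 + 0.103565 = 0.213547.

0.2135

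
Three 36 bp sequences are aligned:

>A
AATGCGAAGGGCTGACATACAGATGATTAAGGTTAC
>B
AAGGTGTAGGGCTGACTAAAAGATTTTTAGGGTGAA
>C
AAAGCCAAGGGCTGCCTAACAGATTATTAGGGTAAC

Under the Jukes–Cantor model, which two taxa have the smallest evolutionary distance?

A–B: 11/36 differ, p = 0.306, d = 0.392.
A–C: 8/36 differ, p = 0.222, d = 0.264.
B–C: 9/36 differ, p = 0.250, d = 0.304.
The smallest distance is between A and C.

A and C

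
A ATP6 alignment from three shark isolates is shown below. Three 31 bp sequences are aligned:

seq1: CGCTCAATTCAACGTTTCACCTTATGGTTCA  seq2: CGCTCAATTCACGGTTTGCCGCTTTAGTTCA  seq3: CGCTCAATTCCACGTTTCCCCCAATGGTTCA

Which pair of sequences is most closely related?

seq1 and seq3

seq1–seq2: 8/31 differ, p = 0.258, d = 0.316.
seq1–seq3: 4/31 differ, p = 0.129, d = 0.142.
seq2–seq3: 8/31 differ, p = 0.258, d = 0.316.
The smallest distance is between seq1 and seq3.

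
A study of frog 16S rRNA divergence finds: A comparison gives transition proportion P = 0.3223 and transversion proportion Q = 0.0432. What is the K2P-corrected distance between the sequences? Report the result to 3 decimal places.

0.605

Under the Kimura two-parameter model, d = −½ ln(1 − 2P − Q) − ¼ ln(1 − 2Q).
1 − 2P − Q = 0.3122, giving −½ ln(0.3122) = 0.582056.
1 − 2Q = 0.9136, giving −¼ ln(0.9136) = 0.022591.
d = 0.582056 + 0.022591 = 0.604647.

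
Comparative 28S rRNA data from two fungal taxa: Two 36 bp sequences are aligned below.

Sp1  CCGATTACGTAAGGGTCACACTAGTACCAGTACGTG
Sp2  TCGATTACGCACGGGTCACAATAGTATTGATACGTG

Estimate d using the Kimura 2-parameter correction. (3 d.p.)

Of 36 sites, 6 differences are transitions and 2 are transversions, so P = 6/36 ≈ 0.166667 and Q = 2/36 ≈ 0.055556.
Under the Kimura two-parameter model, d = −½ ln(1 − 2P − Q) − ¼ ln(1 − 2Q).
1 − 2P − Q = 0.61111, giving −½ ln(0.61111) = 0.246239.
1 − 2Q = 0.888888, giving −¼ ln(0.888888) = 0.029446.
d = 0.246239 + 0.029446 = 0.275685.

0.276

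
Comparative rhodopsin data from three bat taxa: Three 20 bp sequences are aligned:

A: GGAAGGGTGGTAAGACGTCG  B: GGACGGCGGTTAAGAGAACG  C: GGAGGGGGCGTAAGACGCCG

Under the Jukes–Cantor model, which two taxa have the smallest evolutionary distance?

A–B: 7/20 differ, p = 0.350, d = 0.471.
A–C: 4/20 differ, p = 0.200, d = 0.233.
B–C: 7/20 differ, p = 0.350, d = 0.471.
The smallest distance is between A and C.

A and C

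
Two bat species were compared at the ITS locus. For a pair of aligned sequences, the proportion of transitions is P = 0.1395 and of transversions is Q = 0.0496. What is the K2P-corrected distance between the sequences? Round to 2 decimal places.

0.23

Under the Kimura two-parameter model, d = −½ ln(1 − 2P − Q) − ¼ ln(1 − 2Q).
1 − 2P − Q = 0.6714, giving −½ ln(0.6714) = 0.199195.
1 − 2Q = 0.9008, giving −¼ ln(0.9008) = 0.026118.
d = 0.199195 + 0.026118 = 0.225313.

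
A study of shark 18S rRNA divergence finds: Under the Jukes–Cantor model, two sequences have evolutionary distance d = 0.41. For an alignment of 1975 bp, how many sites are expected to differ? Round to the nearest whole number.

624

Invert JC69: p = (3/4)(1 − e^(−4d/3)) = 0.75 × (1 − e^(-0.546667)) = 0.75 × (1 − 0.578876) = 0.315843.
Expected differing sites = pL ≈ 0.315843 × 1975 = 623.789925 ≈ 624.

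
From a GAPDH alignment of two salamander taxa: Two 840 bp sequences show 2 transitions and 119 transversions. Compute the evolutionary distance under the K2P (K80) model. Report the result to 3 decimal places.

0.162

P = 2/840 ≈ 0.002381 and Q = 119/840 ≈ 0.141667.
Under the Kimura two-parameter model, d = −½ ln(1 − 2P − Q) − ¼ ln(1 − 2Q).
1 − 2P − Q = 0.853571, giving −½ ln(0.853571) = 0.079163.
1 − 2Q = 0.716666, giving −¼ ln(0.716666) = 0.083286.
d = 0.079163 + 0.083286 = 0.162449.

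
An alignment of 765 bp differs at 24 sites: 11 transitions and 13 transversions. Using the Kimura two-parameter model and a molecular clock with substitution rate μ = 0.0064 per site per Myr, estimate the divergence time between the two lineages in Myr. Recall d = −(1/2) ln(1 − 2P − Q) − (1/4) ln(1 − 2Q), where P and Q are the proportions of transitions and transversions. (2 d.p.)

P = 11/765 ≈ 0.014379 and Q = 13/765 ≈ 0.016993.
Under the Kimura two-parameter model, d = −½ ln(1 − 2P − Q) − ¼ ln(1 − 2Q).
1 − 2P − Q = 0.954249, giving −½ ln(0.954249) = 0.023415.
1 − 2Q = 0.966014, giving −¼ ln(0.966014) = 0.008644.
d = 0.023415 + 0.008644 = 0.032059.
Under a molecular clock d = 2μt, so t = d/(2μ) = 0.032059 / (2 × 0.0064) = 2.50 Myr.

2.50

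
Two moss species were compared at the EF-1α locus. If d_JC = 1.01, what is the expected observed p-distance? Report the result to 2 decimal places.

p = (3/4)(1 − e^(−4d/3)) = 0.75 × (1 − e^(-1.346667)) = 0.75 × (1 − 0.260106) = 0.554921.

0.55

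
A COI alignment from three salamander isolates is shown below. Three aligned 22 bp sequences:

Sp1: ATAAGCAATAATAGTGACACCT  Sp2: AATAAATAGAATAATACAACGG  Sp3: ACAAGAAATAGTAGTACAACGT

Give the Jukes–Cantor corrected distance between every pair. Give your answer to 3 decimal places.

d(Sp1,Sp2) = 0.974, d(Sp1,Sp3) = 0.414, d(Sp2,Sp3) = 0.497

Sp1–Sp2: 12/22 sites differ → p ≈ 0.545455, d = −0.75 ln(1 − 0.727273) = 0.974463 ≈ 0.974.
Sp1–Sp3: 7/22 sites differ → p ≈ 0.318182, d = −0.75 ln(1 − 0.424243) = 0.414052 ≈ 0.414.
Sp2–Sp3: 8/22 sites differ → p ≈ 0.363636, d = −0.75 ln(1 − 0.484848) = 0.497470 ≈ 0.497.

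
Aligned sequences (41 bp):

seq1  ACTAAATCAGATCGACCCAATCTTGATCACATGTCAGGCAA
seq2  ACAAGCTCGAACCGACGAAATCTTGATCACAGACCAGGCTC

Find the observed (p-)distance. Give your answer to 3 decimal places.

0.317

The sequences differ at 13 of 41 positions.
p = 13/41 = 0.317073… ≈ 0.317 (to 3 d.p.).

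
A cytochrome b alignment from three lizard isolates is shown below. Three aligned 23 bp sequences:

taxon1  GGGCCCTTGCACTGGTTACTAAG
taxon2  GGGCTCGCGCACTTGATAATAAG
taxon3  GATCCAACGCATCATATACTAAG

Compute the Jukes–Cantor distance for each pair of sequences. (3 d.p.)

taxon1–taxon2: 6/23 sites differ → p ≈ 0.26087, d = −0.75 ln(1 − 0.347827) = 0.320584 ≈ 0.321.
taxon1–taxon3: 10/23 sites differ → p ≈ 0.434783, d = −0.75 ln(1 − 0.579711) = 0.650110 ≈ 0.650.
taxon2–taxon3: 10/23 sites differ → p ≈ 0.434783, d = −0.75 ln(1 − 0.579711) = 0.650110 ≈ 0.650.

d(taxon1,taxon2) = 0.321, d(taxon1,taxon3) = 0.650, d(taxon2,taxon3) = 0.650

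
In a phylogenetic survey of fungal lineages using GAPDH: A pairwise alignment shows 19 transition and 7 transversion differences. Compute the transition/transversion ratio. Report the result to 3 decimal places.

2.714

R = 19/7 = 2.714285… ≈ 2.714 (to 3 d.p.).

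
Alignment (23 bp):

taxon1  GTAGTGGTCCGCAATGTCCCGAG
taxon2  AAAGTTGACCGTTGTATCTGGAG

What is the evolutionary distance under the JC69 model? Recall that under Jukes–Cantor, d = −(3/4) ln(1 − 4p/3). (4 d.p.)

0.6501

The sequences differ at 10 of 23 sites (1, 2, 6, 8, 12, 13, 14, 16, 19, 20), so p = 10/23 ≈ 0.434783.
d = −(3/4) ln(1 − 4p/3) = −0.75 ln(1 − 0.579711) = −0.75 ln(0.420289)
  = −0.75 × (-0.866813) = 0.650110 substitutions/site.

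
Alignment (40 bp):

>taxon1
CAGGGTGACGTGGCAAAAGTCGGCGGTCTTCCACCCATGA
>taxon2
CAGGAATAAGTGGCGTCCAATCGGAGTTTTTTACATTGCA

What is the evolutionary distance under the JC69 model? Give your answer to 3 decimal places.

The sequences differ at 22 of 40 sites, so p = 22/40 = 0.55.
d = −(3/4) ln(1 − 4p/3) = −0.75 ln(1 − 0.733333) = −0.75 ln(0.266667)
  = −0.75 × (-1.321755) = 0.991316 substitutions/site.

0.991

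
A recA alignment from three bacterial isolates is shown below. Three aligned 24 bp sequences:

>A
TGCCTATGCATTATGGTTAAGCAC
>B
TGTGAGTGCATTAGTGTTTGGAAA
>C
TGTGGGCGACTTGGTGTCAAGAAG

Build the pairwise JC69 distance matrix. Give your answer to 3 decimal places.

d(A,B) = 0.608, d(A,C) = 0.961, d(B,C) = 0.520

A–B: 10/24 sites differ → p ≈ 0.416667, d = −0.75 ln(1 − 0.555556) = 0.608198 ≈ 0.608.
A–C: 13/24 sites differ → p ≈ 0.541667, d = −0.75 ln(1 − 0.722223) = 0.960702 ≈ 0.961.
B–C: 9/24 sites differ → p = 0.375, d = −0.75 ln(1 − 0.5) = 0.519860 ≈ 0.520.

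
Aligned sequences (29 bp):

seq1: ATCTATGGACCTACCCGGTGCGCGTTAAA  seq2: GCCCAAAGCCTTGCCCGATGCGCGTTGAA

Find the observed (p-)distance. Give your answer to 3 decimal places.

0.345

The sequences differ at 10 of 29 positions (sites 1, 2, 4, 6, 7, 9, 11, 13, 18, 27).
p = 10/29 = 0.344827… ≈ 0.345 (to 3 d.p.).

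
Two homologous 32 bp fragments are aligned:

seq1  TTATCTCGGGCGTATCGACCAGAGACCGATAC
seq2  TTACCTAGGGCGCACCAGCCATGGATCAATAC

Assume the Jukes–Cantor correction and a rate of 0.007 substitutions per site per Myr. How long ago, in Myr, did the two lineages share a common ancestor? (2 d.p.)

28.87

The sequences differ at 10 of 32 sites (4, 7, 13, 15, 17, 18, 22, 23, 26, 28), so p = 10/32 = 0.3125.
d = −(3/4) ln(1 − 4p/3) = −0.75 ln(1 − 0.416667) = −0.75 ln(0.583333)
  = −0.75 × (-0.538997) = 0.404248 substitutions/site.
Under a molecular clock d = 2μt, so t = d/(2μ) = 0.404248 / (2 × 0.007) = 28.87 Myr.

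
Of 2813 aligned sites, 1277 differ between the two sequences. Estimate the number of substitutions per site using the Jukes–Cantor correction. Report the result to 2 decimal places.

0.70

p = 1277/2813 ≈ 0.453964.
d = −(3/4) ln(1 − 4p/3) = −0.75 ln(1 − 0.605285) = −0.75 ln(0.394715)
  = −0.75 × (-0.929591) = 0.697193 substitutions/site.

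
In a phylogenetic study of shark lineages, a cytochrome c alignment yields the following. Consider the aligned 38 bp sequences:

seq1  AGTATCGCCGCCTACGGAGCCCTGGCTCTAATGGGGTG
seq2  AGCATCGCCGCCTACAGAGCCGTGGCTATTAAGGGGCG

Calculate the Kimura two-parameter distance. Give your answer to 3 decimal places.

Of 38 sites, 3 differences are transitions and 4 are transversions, so P = 3/38 ≈ 0.078947 and Q = 4/38 ≈ 0.105263.
Under the Kimura two-parameter model, d = −½ ln(1 − 2P − Q) − ¼ ln(1 − 2Q).
1 − 2P − Q = 0.736843, giving −½ ln(0.736843) = 0.152690.
1 − 2Q = 0.789474, giving −¼ ln(0.789474) = 0.059097.
d = 0.152690 + 0.059097 = 0.211787.

0.212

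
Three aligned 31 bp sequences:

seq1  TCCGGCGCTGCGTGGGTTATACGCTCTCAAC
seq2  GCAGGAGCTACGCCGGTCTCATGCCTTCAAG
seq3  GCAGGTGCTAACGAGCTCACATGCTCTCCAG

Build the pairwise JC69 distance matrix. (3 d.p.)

seq1–seq2: 13/31 sites differ → p ≈ 0.419355, d = −0.75 ln(1 − 0.55914) = 0.614271 ≈ 0.614.
seq1–seq3: 14/31 sites differ → p ≈ 0.451613, d = −0.75 ln(1 − 0.602151) = 0.691262 ≈ 0.691.
seq2–seq3: 10/31 sites differ → p ≈ 0.322581, d = −0.75 ln(1 − 0.430108) = 0.421731 ≈ 0.422.

d(seq1,seq2) = 0.614, d(seq1,seq3) = 0.691, d(seq2,seq3) = 0.422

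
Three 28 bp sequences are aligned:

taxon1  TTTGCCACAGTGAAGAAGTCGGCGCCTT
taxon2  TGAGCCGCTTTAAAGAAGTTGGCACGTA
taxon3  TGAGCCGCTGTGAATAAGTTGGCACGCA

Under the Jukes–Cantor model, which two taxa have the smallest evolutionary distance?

taxon1–taxon2: 10/28 differ, p = 0.357, d = 0.485.
taxon1–taxon3: 10/28 differ, p = 0.357, d = 0.485.
taxon2–taxon3: 4/28 differ, p = 0.143, d = 0.158.
The smallest distance is between taxon2 and taxon3.

taxon2 and taxon3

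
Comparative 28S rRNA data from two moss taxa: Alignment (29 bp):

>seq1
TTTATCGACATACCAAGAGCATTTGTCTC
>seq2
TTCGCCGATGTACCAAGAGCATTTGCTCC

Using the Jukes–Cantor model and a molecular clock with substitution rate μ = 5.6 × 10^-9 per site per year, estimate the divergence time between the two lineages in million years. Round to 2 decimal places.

30.71

The sequences differ at 8 of 29 sites (3, 4, 5, 9, 10, 26, 27, 28), so p = 8/29 ≈ 0.275862.
d = −(3/4) ln(1 − 4p/3) = −0.75 ln(1 − 0.367816) = −0.75 ln(0.632184)
  = −0.75 × (-0.458575) = 0.343931 substitutions/site.
Under a molecular clock d = 2μt, so t = d/(2μ) = 0.343931 / (2 × 5.6 × 10^-9) = 30.71 million years.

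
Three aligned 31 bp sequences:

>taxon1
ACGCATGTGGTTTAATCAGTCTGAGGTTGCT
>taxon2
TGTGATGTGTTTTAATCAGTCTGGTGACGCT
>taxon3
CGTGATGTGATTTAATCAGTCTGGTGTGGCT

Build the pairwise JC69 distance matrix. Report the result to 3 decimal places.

d(taxon1,taxon2) = 0.367, d(taxon1,taxon3) = 0.316, d(taxon2,taxon3) = 0.142

taxon1–taxon2: 9/31 sites differ → p ≈ 0.290323, d = −0.75 ln(1 − 0.387097) = 0.367161 ≈ 0.367.
taxon1–taxon3: 8/31 sites differ → p ≈ 0.258065, d = −0.75 ln(1 − 0.344087) = 0.316295 ≈ 0.316.
taxon2–taxon3: 4/31 sites differ → p ≈ 0.129032, d = −0.75 ln(1 − 0.172043) = 0.141596 ≈ 0.142.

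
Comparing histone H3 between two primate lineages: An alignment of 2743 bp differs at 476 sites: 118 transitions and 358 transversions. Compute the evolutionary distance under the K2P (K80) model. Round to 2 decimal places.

P = 118/2743 ≈ 0.043019 and Q = 358/2743 ≈ 0.130514.
Under the Kimura two-parameter model, d = −½ ln(1 − 2P − Q) − ¼ ln(1 − 2Q).
1 − 2P − Q = 0.783448, giving −½ ln(0.783448) = 0.122025.
1 − 2Q = 0.738972, giving −¼ ln(0.738972) = 0.075624.
d = 0.122025 + 0.075624 = 0.197649.

0.20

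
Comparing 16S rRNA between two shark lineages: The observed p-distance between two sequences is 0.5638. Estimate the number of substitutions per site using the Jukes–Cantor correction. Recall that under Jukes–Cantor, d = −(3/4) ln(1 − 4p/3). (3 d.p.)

d = −(3/4) ln(1 − 4p/3) = −0.75 ln(1 − 0.751733) = −0.75 ln(0.248267)
  = −0.75 × (-1.393250) = 1.044938 substitutions/site.

1.045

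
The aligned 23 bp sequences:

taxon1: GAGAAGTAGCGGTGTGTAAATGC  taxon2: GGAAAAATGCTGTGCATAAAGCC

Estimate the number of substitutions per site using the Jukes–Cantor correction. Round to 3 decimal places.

The sequences differ at 10 of 23 sites (2, 3, 6, 7, 8, 11, 15, 16, 21, 22), so p = 10/23 ≈ 0.434783.
d = −(3/4) ln(1 − 4p/3) = −0.75 ln(1 − 0.579711) = −0.75 ln(0.420289)
  = −0.75 × (-0.866813) = 0.650110 substitutions/site.

0.650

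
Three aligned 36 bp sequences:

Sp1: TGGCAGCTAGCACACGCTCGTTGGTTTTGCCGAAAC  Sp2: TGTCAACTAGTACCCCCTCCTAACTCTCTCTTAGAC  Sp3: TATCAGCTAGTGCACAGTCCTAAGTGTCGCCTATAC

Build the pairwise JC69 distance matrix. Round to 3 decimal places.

Sp1–Sp2: 15/36 sites differ → p ≈ 0.416667, d = −0.75 ln(1 − 0.555556) = 0.608198 ≈ 0.608.
Sp1–Sp3: 13/36 sites differ → p ≈ 0.361111, d = −0.75 ln(1 − 0.481481) = 0.492584 ≈ 0.493.
Sp2–Sp3: 11/36 sites differ → p ≈ 0.305556, d = −0.75 ln(1 − 0.407408) = 0.392437 ≈ 0.392.

d(Sp1,Sp2) = 0.608, d(Sp1,Sp3) = 0.493, d(Sp2,Sp3) = 0.392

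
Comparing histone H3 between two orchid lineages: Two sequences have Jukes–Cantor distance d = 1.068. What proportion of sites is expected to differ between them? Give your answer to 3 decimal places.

p = (3/4)(1 − e^(−4d/3)) = 0.75 × (1 − e^(-1.424)) = 0.75 × (1 − 0.240749) = 0.569438.

0.569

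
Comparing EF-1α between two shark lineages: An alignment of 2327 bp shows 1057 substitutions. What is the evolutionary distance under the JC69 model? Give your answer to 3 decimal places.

0.698

p = 1057/2327 ≈ 0.454233.
d = −(3/4) ln(1 − 4p/3) = −0.75 ln(1 − 0.605644) = −0.75 ln(0.394356)
  = −0.75 × (-0.930501) = 0.697876 substitutions/site.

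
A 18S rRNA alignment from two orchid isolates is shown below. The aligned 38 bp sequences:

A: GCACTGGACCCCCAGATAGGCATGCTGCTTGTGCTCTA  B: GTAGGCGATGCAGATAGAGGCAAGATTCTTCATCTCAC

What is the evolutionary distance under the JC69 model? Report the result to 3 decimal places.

The sequences differ at 18 of 38 sites, so p = 18/38 ≈ 0.473684.
d = −(3/4) ln(1 − 4p/3) = −0.75 ln(1 − 0.631579) = −0.75 ln(0.368421)
  = −0.75 × (-0.998529) = 0.748897 substitutions/site.

0.749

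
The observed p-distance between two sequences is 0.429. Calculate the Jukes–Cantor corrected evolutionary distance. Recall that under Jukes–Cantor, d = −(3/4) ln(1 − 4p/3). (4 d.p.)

d = −(3/4) ln(1 − 4p/3) = −0.75 ln(1 − 0.572) = −0.75 ln(0.428)
  = −0.75 × (-0.848632) = 0.636474 substitutions/site.

0.6365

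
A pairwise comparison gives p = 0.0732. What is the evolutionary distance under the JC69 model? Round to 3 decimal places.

0.077

d = −(3/4) ln(1 − 4p/3) = −0.75 ln(1 − 0.0976) = −0.75 ln(0.9024)
  = −0.75 × (-0.102697) = 0.077023 substitutions/site.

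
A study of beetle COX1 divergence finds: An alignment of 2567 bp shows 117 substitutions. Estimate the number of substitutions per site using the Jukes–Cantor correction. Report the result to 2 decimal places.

p = 117/2567 ≈ 0.045578.
d = −(3/4) ln(1 − 4p/3) = −0.75 ln(1 − 0.060771) = −0.75 ln(0.939229)
  = −0.75 × (-0.062696) = 0.047022 substitutions/site.

0.05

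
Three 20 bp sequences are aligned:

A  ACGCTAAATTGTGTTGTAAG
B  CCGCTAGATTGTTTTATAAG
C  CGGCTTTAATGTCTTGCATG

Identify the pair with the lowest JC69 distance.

A–B: 4/20 differ, p = 0.200, d = 0.233.
A–C: 8/20 differ, p = 0.400, d = 0.572.
B–C: 8/20 differ, p = 0.400, d = 0.572.
The smallest distance is between A and B.

A and B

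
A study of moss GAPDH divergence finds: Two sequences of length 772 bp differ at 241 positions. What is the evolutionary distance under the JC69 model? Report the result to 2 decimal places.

0.40

p = 241/772 ≈ 0.312176.
d = −(3/4) ln(1 − 4p/3) = −0.75 ln(1 − 0.416235) = −0.75 ln(0.583765)
  = −0.75 × (-0.538257) = 0.403693 substitutions/site.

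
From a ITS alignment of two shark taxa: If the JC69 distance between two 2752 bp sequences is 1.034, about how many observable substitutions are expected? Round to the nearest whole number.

Invert JC69: p = (3/4)(1 − e^(−4d/3)) = 0.75 × (1 − e^(-1.378667)) = 0.75 × (1 − 0.251914) = 0.561065.
Expected differing sites = pL ≈ 0.561065 × 2752 = 1544.05088 ≈ 1544.

1544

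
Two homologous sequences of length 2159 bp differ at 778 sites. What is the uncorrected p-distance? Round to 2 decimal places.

0.36

p = 778/2159 = 0.360352… ≈ 0.36 (to 2 d.p.).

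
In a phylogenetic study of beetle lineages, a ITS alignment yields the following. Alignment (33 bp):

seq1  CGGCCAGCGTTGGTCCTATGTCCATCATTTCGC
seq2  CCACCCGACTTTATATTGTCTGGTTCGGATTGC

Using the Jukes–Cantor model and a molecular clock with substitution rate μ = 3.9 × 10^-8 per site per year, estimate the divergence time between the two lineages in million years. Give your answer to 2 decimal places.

The sequences differ at 18 of 33 sites, so p = 18/33 ≈ 0.545455.
d = −(3/4) ln(1 − 4p/3) = −0.75 ln(1 − 0.727273) = −0.75 ln(0.272727)
  = −0.75 × (-1.299284) = 0.974463 substitutions/site.
Under a molecular clock d = 2μt, so t = d/(2μ) = 0.974463 / (2 × 3.9 × 10^-8) = 12.49 million years.

12.49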